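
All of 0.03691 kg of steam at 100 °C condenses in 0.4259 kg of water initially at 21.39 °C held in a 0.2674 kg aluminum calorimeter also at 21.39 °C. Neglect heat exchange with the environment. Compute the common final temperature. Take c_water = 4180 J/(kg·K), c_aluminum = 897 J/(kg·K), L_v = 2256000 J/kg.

T_f ≈ 65.3 °C

Setting the total heat transfer to zero:
condense steam: −0.03691·2256000 = −83269
  condensate cools 100→T: 0.03691·4180·(T − 100) = 154.28(T − 100)
  original water: 1780.3(T − 21.39)
  cup: 239.86(T − 21.39)
2174.4 T = 83269 + 15428 + 43210 = 141908
T ≈ 65.26 °C — below 100 °C, confirming all the steam condensed.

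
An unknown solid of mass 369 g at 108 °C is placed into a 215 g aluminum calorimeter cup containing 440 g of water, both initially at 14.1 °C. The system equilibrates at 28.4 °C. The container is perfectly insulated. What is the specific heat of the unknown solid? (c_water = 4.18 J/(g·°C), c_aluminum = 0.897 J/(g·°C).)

Conservation of energy gives ΣQ = 0:
369×c×(28.4 − 108) + 440×4.18×(28.4 − 14.1) + 215×0.897×(28.4 − 14.1) = 0
-29372 c = -29058
c = -29058/-29372 ≈ 0.9893 J/(g·°C)

c ≈ 0.989 J/(g·°C)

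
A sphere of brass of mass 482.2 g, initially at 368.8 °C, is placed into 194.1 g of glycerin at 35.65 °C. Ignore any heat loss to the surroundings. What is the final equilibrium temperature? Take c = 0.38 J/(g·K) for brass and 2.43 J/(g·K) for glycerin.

T_f ≈ 128.9 °C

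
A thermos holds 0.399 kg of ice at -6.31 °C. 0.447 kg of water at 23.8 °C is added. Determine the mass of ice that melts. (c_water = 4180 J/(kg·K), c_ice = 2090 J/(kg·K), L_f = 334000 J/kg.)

Water can give up m c ΔT = 0.447×4180×23.8 = 44469 J before reaching 0 °C.
Warming the ice to 0 °C takes 0.399×2090×6.31 = 5262 J, leaving 39207 J for melting.
Melting all 0.399 kg of ice would need 0.399×334000 = 133266 J.
39207 J < 133266 J, so only part of the ice melts and the system sits at 0 °C.
m_melt = 39207 / L_f = 0.1174 kg.

m_melted ≈ 0.117 kg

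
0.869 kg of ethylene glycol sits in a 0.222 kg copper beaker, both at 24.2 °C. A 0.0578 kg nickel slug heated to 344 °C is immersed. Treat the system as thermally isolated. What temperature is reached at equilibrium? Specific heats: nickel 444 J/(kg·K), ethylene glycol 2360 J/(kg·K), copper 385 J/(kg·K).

T_f ≈ 28.0 °C

Setting the total heat transfer to zero:
0.0578·444·(T − 344) + 0.869·2360·(T − 24.2) + 0.222·385·(T − 24.2) = 0
25.66(T − 344) + 2050.8(T − 24.2) + 85.47(T − 24.2) = 0
2162 T = 60527
T ≈ 28.00 °C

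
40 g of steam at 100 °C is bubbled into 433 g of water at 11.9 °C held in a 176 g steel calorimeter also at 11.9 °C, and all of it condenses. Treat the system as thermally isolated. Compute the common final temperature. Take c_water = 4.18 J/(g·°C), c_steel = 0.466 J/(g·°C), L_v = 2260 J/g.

T_f ≈ 63.0 °C

Conservation of energy gives ΣQ = 0:
condense steam: −40×2260 = −90400; condensed water 100 °C→T: 167.2(T − 100); original water: 1809.9(T − 11.9); cup: 82.02(T − 11.9)
2059.2 T = 90400 + 16720 + 22514 = 129634
T ≈ 62.96 °C (< 100 °C, so full condensation is consistent).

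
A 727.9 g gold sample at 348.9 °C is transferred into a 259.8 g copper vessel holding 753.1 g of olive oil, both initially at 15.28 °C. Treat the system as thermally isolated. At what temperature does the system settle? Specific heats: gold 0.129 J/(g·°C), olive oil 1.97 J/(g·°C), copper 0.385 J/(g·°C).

T_f ≈ 34.0 °C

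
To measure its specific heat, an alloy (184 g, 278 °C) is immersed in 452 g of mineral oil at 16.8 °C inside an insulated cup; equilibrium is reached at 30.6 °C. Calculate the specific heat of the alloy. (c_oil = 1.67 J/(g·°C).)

m_s c (T_s − T_f) = m_oil c_oil (T_f − T_0):
184·c·(278 − 30.6) = 452·1.67·(30.6 − 16.8)
45522 c = 10417  ⇒  c ≈ 0.2288 J/(g·°C)

c ≈ 0.229 J/(g·°C)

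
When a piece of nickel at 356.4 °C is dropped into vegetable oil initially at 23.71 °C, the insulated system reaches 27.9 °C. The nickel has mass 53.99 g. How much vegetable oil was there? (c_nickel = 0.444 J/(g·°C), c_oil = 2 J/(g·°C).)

m ≈ 940 g

Heat gained plus heat lost sum to zero:
53.99×0.444×(27.9 − 356.4) + m×2×(27.9 − 23.71) = 0
8.38 m = 7874.7
m = 7874.7/8.38 ≈ 939.7 g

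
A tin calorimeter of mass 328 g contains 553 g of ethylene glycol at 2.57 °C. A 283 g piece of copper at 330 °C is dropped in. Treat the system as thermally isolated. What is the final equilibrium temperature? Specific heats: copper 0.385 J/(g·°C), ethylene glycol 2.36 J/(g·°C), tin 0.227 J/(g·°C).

T_f ≈ 26.5 °C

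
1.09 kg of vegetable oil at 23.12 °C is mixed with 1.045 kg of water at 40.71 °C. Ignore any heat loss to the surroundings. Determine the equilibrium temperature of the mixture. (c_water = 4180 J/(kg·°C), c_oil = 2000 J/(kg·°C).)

T_f ≈ 34.9 °C

Let T be the final temperature. ΣQ_i = 0:
1.045*4180*(T − 40.71) + 1.09*2000*(T − 23.12) = 0
4368.1(T − 40.71) + 2180(T − 23.12) = 0
6548.1 T = 228227
T = 228227/6548.1 ≈ 34.85 °C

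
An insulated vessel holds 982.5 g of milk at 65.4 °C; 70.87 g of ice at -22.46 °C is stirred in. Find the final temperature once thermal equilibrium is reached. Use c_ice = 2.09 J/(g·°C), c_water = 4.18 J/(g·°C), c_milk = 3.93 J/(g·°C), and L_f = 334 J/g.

Taking heat into each body as positive, Σ m c ΔT = 0:
warm ice to 0 °C: 70.87×2.09×(0 − (-22.46)) = 3326.7; fusion: m_ice L_f = 70.87×334 = 23671; meltwater 0→T: 70.87×4.18×T = 296.24 T; milk cools: 982.5×3.93×(T − 65.4) = 3861.2(T − 65.4)
4157.5 T = 252524 − 26997 = 225527
T ≈ 54.25 °C (positive, so assuming full melt was valid).

T_f ≈ 54.2 °C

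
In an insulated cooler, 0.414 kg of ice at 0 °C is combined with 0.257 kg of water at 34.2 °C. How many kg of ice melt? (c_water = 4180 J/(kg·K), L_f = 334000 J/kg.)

Water can give up m c ΔT = 0.257·4180·34.2 = 36740 J before reaching 0 °C.
Fully melting the ice requires m_ice L_f = 0.414·334000 = 138276 J.
That's not enough to melt it all — equilibrium is at 0 °C with ice remaining.
m_melt = 36740 / L_f = 0.11 kg.

m_melted ≈ 0.11 kg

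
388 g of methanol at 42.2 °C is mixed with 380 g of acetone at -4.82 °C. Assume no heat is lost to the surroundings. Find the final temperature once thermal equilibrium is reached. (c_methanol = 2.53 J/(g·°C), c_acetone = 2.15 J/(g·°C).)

T_f ≈ 20.8 °C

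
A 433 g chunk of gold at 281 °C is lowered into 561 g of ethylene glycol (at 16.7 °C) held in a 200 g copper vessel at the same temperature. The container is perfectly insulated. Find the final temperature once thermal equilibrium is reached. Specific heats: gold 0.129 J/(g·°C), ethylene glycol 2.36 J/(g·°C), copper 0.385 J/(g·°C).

Energy conservation, ΣQ = 0:
433·0.129·(T − 281) + 561·2.36·(T − 16.7) + 200·0.385·(T − 16.7) = 0
55.86(T − 281) + 1324(T − 16.7) + 77(T − 16.7) = 0
(55.86 + 1324 + 77) T = 55.86·281 + 1324·16.7 + 77·16.7
T = 39092 / 1456.8 = 26.8 °C

T_f ≈ 26.8 °C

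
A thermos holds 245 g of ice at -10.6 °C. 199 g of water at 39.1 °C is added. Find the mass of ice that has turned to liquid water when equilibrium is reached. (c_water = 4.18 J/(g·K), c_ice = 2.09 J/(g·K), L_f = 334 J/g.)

Water can give up m c ΔT = 199×4.18×39.1 = 32524 J before reaching 0 °C.
Warming the ice to 0 °C takes 245×2.09×10.6 = 5427.7 J, leaving 27096 J for melting.
Melting all 245 g of ice would need 245×334 = 81830 J.
That's not enough to melt it all — equilibrium is at 0 °C with ice remaining.
Mass melted = 27096/334 ≈ 81.13 g.

m_melted ≈ 81.1 g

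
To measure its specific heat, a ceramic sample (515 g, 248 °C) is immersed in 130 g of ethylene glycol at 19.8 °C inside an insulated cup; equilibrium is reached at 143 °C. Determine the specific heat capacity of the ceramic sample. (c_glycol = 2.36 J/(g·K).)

Conservation of energy gives ΣQ = 0:
515×c×(143 − 248) + 130×2.36×(143 − 19.8) = 0
-54075 c = -37798
c = -37798/-54075 ≈ 0.699 J/(g·K)

c ≈ 0.699 J/(g·K)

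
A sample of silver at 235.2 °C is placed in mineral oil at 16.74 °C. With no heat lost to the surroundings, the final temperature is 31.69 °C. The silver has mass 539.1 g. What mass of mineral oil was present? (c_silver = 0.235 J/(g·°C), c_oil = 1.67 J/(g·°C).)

m ≈ 1030 g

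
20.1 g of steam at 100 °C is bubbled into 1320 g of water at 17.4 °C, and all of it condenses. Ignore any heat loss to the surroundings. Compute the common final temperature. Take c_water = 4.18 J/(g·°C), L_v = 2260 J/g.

Heat gained plus heat lost sum to zero:
steam→water at 100 °C releases m L_v = 20.1·2260 = 45426
  condensed water 100 °C→T: 84.02(T − 100)
  water warms: 1320·4.18·(T − 17.4) = 5517.6(T − 17.4)
5601.6 T = 45426 + 8401.8 + 96006 = 149834
T ≈ 26.75 °C (< 100 °C, so full condensation is consistent).

T_f ≈ 26.7 °C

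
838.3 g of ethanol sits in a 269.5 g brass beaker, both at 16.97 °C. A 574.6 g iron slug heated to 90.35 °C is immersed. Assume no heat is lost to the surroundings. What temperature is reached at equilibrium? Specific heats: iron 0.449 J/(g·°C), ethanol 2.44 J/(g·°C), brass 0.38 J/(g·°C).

T_f ≈ 24.8 °C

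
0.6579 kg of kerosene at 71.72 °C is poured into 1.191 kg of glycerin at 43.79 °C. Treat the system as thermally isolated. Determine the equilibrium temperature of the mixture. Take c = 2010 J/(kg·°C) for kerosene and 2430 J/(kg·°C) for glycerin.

T_f ≈ 52.5 °C

Energy conservation, ΣQ = 0:
0.6579*2010*(T − 71.72) + 1.191*2430*(T − 43.79) = 0
4216.5 T = 221575
T = 221575 / 4216.5 = 52.5 °C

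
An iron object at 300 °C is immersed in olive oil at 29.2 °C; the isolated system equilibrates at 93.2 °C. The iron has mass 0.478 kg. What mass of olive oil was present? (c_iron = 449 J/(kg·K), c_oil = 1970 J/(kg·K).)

m ≈ 0.352 kg

Energy conservation, ΣQ = 0:
0.478×449×(93.2 − 300) + m×1970×(93.2 − 29.2) = 0
126080 m = 44384
m = 44384/126080 ≈ 0.352 kg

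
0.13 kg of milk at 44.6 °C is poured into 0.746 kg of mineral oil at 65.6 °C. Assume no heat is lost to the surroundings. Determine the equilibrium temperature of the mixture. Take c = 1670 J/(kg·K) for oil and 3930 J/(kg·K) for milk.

Energy conservation, ΣQ = 0:
0.746*1670*(T − 65.6) + 0.13*3930*(T − 44.6) = 0
1245.8(T − 65.6) + 510.9(T − 44.6) = 0
1756.7 T = 104512
T ≈ 59.49 °C

T_f ≈ 59.5 °C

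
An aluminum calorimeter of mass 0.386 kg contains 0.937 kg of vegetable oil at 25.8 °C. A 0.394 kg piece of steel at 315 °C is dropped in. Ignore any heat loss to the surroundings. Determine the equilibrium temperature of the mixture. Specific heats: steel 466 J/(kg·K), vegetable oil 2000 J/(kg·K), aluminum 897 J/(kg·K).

Net heat exchanged in the isolated system is zero:
0.394×466×(T − 315) + 0.937×2000×(T − 25.8) + 0.386×897×(T − 25.8) = 0
183.6(T − 315) + 1874(T − 25.8) + 346.24(T − 25.8) = 0
2403.8 T = 115118
T = 115118/2403.8 ≈ 47.89 °C

T_f ≈ 47.9 °C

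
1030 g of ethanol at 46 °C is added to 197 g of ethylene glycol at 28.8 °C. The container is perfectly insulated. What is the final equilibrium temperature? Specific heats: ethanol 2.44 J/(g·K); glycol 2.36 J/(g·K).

T_f ≈ 43.3 °C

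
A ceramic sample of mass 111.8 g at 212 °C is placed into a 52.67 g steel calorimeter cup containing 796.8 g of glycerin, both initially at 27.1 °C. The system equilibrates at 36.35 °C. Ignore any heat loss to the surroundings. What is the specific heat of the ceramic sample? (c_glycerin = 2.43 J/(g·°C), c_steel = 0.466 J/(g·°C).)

c ≈ 0.924 J/(g·°C)

Conservation of energy gives ΣQ = 0:
111.8·c·(36.35 − 212) + 796.8·2.43·(36.35 − 27.1) + 52.67·0.466·(36.35 − 27.1) = 0
-19638 c = -18137
c = -18137/-19638 ≈ 0.9236 J/(g·°C)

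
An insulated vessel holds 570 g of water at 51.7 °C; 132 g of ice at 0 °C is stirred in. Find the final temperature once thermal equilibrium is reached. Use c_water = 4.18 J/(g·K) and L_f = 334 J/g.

T_f ≈ 27.0 °C

Net heat exchanged in the isolated system is zero:
fusion: m_ice L_f = 132·334 = 44088; warm the meltwater: 551.76 T; water: 2382.6(T − 51.7)
2934.4 T = 123180 − 44088 = 79092
T ≈ 26.95 °C (positive, so assuming full melt was valid).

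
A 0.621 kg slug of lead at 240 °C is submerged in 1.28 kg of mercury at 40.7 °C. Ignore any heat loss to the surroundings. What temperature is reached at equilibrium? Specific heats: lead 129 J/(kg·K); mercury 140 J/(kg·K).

T_f ≈ 102.3 °C

Set heat shed by the hot body equal to heat absorbed by the cold body:
0.621·129·(240 − T) = 1.28·140·(T − 40.7)
80.11(240 − T) = 179.2(T − 40.7)
259.31 T = 26520  ⇒  T ≈ 102.27 °C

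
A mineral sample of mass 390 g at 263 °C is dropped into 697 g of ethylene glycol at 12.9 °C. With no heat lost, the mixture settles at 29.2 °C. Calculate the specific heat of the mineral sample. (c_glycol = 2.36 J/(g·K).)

c ≈ 0.294 J/(g·K)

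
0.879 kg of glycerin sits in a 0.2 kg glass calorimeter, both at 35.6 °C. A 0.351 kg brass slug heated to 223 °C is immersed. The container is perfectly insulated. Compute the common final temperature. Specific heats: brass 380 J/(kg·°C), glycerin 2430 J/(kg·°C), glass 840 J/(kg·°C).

T_f ≈ 45.9 °C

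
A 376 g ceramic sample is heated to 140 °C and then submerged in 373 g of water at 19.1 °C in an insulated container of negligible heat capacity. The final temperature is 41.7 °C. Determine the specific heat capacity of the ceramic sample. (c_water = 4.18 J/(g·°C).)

Energy conservation, ΣQ = 0:
376·c·(41.7 − 140) + 373·4.18·(41.7 − 19.1) = 0
-36961 c = -35237
c = -35237/-36961 ≈ 0.9533 J/(g·°C)

c ≈ 0.953 J/(g·°C)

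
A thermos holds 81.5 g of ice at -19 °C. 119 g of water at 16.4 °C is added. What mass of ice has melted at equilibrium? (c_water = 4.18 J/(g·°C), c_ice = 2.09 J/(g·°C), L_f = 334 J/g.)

m_melted ≈ 14.7 g

Cooling the water to 0 °C releases 119·4.18·16.4 = 8157.7 J.
Warming the ice to 0 °C takes 81.5·2.09·19 = 3236.4 J, leaving 4921.3 J for melting.
Melting all 81.5 g of ice would need 81.5·334 = 27221 J.
That's not enough to melt it all — equilibrium is at 0 °C with ice remaining.
m_melted·334 = 4921.3  ⇒  m_melted ≈ 14.73 g.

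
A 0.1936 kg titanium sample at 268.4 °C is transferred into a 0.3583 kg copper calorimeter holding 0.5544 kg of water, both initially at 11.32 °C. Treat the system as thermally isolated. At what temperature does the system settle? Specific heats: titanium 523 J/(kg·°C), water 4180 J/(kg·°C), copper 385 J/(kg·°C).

T_f ≈ 21.5 °C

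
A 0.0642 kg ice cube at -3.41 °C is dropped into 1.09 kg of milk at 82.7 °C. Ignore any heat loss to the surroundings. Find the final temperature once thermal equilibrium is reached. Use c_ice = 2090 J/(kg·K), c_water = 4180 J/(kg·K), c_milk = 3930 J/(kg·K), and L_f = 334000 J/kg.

T_f ≈ 73.0 °C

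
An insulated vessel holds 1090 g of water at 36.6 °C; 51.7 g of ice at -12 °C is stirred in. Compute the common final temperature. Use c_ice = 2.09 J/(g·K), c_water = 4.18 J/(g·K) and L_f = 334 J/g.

Sum of m c ΔT and latent-heat terms is zero:
ice -12→0 °C: 51.7×2.09×12 = 1296.6
  latent heat to melt: 51.7×334 = 17268
  warm the meltwater: 216.11 T
  water: 4556.2(T − 36.6)
4772.3 T = 166757 − 18564 = 148192
T ≈ 31.05 °C. Since T > 0 °C, the all-ice-melts assumption holds.

T_f ≈ 31.1 °C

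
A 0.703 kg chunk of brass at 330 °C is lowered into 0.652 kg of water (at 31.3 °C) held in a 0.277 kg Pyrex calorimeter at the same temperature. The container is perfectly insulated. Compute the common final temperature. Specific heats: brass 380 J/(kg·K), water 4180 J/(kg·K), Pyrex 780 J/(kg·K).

Conservation of energy gives ΣQ = 0:
0.703·380·(T − 330) + 0.652·4180·(T − 31.3) + 0.277·780·(T − 31.3) = 0
267.14(T − 330) + 2725.4(T − 31.3) + 216.06(T − 31.3) = 0
(267.14 + 2725.4 + 216.06) T = 267.14·330 + 2725.4·31.3 + 216.06·31.3
T ≈ 56.17 °C

T_f ≈ 56.2 °C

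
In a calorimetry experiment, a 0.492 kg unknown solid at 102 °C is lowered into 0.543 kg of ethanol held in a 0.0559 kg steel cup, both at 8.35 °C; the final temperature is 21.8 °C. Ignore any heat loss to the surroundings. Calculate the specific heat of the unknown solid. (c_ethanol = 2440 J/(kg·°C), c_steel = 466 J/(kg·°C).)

Let T be the final temperature. ΣQ_i = 0:
0.492×c×(21.8 − 102) + 0.543×2440×(21.8 − 8.35) + 0.0559×466×(21.8 − 8.35) = 0
-39.46 c = -18171
c = -18171/-39.46 ≈ 460.5 J/(kg·°C)

c ≈ 460 J/(kg·°C)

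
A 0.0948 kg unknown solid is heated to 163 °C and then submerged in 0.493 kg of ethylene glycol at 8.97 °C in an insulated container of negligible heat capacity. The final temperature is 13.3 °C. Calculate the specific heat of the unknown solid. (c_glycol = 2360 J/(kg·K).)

m_s c (T_s − T_f) = m_glycol c_glycol (T_f − T_0):
0.0948·c·(163 − 13.3) = 0.493·2360·(13.3 − 8.97)
14.19 c = 5037.9  ⇒  c ≈ 355 J/(kg·K)

c ≈ 355 J/(kg·K)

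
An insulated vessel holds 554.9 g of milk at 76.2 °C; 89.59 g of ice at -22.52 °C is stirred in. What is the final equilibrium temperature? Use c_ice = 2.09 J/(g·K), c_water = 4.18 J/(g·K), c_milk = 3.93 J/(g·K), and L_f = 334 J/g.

T_f ≈ 51.7 °C

Sum of m c ΔT and latent-heat terms is zero:
ice -22.52→0 °C: 89.59·2.09·22.52 = 4216.7
  latent heat to melt: 89.59·334 = 29923
  warm the meltwater: 374.49 T
  milk cools: 554.9·3.93·(T − 76.2) = 2180.8(T − 76.2)
2555.2 T = 166174 − 34140 = 132034
T ≈ 51.67 °C (positive, so assuming full melt was valid).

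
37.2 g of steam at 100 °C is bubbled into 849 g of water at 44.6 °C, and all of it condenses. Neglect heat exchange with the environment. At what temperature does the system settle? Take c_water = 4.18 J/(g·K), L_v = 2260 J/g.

T_f ≈ 69.6 °C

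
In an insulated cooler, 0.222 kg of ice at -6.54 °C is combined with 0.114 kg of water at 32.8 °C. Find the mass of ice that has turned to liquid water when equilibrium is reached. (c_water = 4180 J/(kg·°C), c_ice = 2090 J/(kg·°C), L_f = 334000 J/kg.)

m_melted ≈ 0.0377 kg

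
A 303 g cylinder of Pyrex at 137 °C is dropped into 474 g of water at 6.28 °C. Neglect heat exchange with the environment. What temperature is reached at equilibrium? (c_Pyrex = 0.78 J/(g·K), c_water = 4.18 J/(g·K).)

T_f ≈ 20.2 °C

T_f = Σ m_i c_i T_i / Σ m_i c_i:
T_f = (236.34*137 + 1981.3*6.28) / (236.34 + 1981.3)
    = 44821 / 2217.7 ≈ 20.21 °C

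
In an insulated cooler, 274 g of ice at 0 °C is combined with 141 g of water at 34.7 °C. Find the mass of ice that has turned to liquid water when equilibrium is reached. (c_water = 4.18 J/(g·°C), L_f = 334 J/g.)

m_melted ≈ 61.2 g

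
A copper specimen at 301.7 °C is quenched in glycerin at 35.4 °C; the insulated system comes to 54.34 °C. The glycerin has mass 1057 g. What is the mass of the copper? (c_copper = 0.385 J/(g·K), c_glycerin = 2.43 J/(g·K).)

Energy conservation, ΣQ = 0:
m×0.385×(54.34 − 301.7) + 1057×2.43×(54.34 − 35.4) = 0
-95.23 m = -48648
m = -48648/-95.23 ≈ 510.8 g

m ≈ 511 g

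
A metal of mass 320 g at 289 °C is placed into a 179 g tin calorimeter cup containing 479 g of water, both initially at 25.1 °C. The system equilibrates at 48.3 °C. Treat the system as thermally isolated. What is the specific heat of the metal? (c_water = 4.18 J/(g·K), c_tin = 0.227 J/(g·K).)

c ≈ 0.615 J/(g·K)

Heat gained plus heat lost sum to zero:
320·c·(48.3 − 289) + 479·4.18·(48.3 − 25.1) + 179·0.227·(48.3 − 25.1) = 0
-77024 c = -47394
c = -47394/-77024 ≈ 0.6153 J/(g·K)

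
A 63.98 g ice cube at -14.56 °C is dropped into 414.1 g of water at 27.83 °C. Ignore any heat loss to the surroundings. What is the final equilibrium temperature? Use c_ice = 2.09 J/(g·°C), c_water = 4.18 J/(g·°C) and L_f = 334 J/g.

T_f ≈ 12.4 °C

Taking heat into each body as positive, Σ m c ΔT = 0:
ice -14.56→0 °C: 63.98·2.09·14.56 = 1946.9; fusion: m_ice L_f = 63.98·334 = 21369; warm the meltwater: 267.44 T; water cools: 414.1·4.18·(T − 27.83) = 1730.9(T − 27.83)
1998.4 T = 48172 − 23316 = 24856
T ≈ 12.44 °C (positive, so assuming full melt was valid).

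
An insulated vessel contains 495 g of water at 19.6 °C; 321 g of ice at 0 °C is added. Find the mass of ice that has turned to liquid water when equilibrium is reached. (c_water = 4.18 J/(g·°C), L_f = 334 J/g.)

m_melted ≈ 121 g

Cooling the water to 0 °C releases 495·4.18·19.6 = 40554 J.
Fully melting the ice requires m_ice L_f = 321·334 = 107214 J.
Since 40554 < 107214 J, not all the ice melts; equilibrium is at 0 °C.
m_melted·334 = 40554  ⇒  m_melted ≈ 121.4 g.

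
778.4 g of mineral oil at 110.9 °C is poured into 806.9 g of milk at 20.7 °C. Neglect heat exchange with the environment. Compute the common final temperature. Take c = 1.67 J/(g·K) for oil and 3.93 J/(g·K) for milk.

With ΣQ=0 the equilibrium temperature is the m·c-weighted mean:
T_f = (1299.9×110.9 + 3171.1×20.7) / (1299.9 + 3171.1)
    = 209804 / 4471 ≈ 46.93 °C

T_f ≈ 46.9 °C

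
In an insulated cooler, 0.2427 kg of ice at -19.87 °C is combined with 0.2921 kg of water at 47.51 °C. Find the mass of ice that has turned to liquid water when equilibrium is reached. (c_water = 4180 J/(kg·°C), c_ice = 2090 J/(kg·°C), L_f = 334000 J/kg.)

Heat available from the water dropping to 0 °C: 0.2921×4180×47.51 = 58009 J.
Of that, 0.2427×2090×19.87 = 10079 J goes to bring the ice to 0 °C, leaving 47930 J.
Fully melting the ice requires m_ice L_f = 0.2427×334000 = 81062 J.
That's not enough to melt it all — equilibrium is at 0 °C with ice remaining.
m_melted×334000 = 47930  ⇒  m_melted ≈ 0.1435 kg.

m_melted ≈ 0.144 kg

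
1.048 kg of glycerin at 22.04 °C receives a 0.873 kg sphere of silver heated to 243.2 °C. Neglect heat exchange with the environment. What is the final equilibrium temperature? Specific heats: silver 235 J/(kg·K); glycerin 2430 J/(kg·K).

Heat gained plus heat lost sum to zero:
0.873·235·(T − 243.2) + 1.048·2430·(T − 22.04) = 0
205.16(T − 243.2) + 2546.6(T − 22.04) = 0
(205.16 + 2546.6) T = 205.16·243.2 + 2546.6·22.04
T ≈ 38.53 °C

T_f ≈ 38.5 °C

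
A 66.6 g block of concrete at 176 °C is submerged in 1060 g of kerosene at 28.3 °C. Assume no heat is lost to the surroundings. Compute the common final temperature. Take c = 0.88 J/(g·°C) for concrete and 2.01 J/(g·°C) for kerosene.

Conservation of energy gives ΣQ = 0:
66.6·0.88·(T − 176) + 1060·2.01·(T − 28.3) = 0
(58.61 + 2130.6) T = 58.61·176 + 2130.6·28.3
T = 70611/2189.2 ≈ 32.25 °C

T_f ≈ 32.3 °C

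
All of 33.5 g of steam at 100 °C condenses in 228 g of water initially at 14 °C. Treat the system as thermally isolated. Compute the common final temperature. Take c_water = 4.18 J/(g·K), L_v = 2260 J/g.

T_f ≈ 94.3 °C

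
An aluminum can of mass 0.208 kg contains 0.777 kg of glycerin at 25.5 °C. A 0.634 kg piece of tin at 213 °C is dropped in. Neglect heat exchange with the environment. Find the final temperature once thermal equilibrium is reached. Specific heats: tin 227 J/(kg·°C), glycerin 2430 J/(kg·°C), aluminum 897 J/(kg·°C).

T_f ≈ 37.7 °C

Let T be the final temperature. ΣQ_i = 0:
0.634·227·(T − 213) + 0.777·2430·(T − 25.5) + 0.208·897·(T − 25.5) = 0
143.92(T − 213) + 1888.1(T − 25.5) + 186.58(T − 25.5) = 0
(143.92 + 1888.1 + 186.58) T = 143.92·213 + 1888.1·25.5 + 186.58·25.5
T = 83559 / 2218.6 = 37.7 °C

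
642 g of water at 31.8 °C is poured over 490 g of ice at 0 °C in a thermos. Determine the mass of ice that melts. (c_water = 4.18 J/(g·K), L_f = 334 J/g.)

m_melted ≈ 256 g

Cooling the water to 0 °C releases 642×4.18×31.8 = 85337 J.
To melt every bit of ice: 490×334 = 163660 J.
85337 J < 163660 J, so only part of the ice melts and the system sits at 0 °C.
m_melted×334 = 85337  ⇒  m_melted ≈ 255.5 g.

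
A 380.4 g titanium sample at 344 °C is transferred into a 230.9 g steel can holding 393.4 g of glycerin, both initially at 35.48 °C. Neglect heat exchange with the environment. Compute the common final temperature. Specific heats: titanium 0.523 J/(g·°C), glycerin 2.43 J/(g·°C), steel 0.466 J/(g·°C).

Net heat exchanged in the isolated system is zero:
380.4×0.523×(T − 344) + 393.4×2.43×(T − 35.48) + 230.9×0.466×(T − 35.48) = 0
1262.5 T = 106174
T = 106174 / 1262.5 = 84.1 °C

T_f ≈ 84.1 °C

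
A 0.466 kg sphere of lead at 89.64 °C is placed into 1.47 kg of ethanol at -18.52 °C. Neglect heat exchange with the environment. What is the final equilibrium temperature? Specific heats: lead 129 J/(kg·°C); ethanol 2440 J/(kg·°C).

T_f ≈ -16.7 °C

Heat gained plus heat lost sum to zero:
0.466*129*(T − 89.64) + 1.47*2440*(T − (-18.52)) = 0
3646.9 T = -61039
T = -61039 / 3646.9 = -16.7 °C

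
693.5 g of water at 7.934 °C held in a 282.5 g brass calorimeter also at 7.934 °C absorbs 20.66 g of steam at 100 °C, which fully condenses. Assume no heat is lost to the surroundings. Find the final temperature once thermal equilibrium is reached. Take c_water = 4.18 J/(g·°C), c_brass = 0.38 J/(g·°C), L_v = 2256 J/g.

Energy balance with sensible and latent terms:
latent heat released on condensation: 20.66·2256 = 46609
  condensed water 100 °C→T: 86.36(T − 100)
  water warms: 693.5·4.18·(T − 7.934) = 2898.8(T − 7.934)
  cup: 107.35(T − 7.934)
3092.5 T = 46609 + 8635.9 + 23851 = 79096
T ≈ 25.58 °C (< 100 °C, so full condensation is consistent).

T_f ≈ 25.6 °C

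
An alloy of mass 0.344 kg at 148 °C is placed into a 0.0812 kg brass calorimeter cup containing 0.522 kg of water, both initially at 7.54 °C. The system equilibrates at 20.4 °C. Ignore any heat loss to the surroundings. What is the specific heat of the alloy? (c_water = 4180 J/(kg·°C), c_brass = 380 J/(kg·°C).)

Setting the total heat transfer to zero:
0.344·c·(20.4 − 148) + 0.522·4180·(20.4 − 7.54) + 0.0812·380·(20.4 − 7.54) = 0
-43.89 c = -28457
c = -28457/-43.89 ≈ 648.3 J/(kg·°C)

c ≈ 648 J/(kg·°C)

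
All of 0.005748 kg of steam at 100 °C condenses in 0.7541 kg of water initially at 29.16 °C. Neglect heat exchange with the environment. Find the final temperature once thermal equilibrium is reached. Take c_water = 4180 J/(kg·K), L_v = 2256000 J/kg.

Setting the total heat transfer to zero:
condense steam: −0.005748·2256000 = −12967; condensate cools 100→T: 0.005748·4180·(T − 100) = 24.03(T − 100); original water: 3152.1(T − 29.16)
3176.2 T = 12967 + 2402.7 + 91916 = 107286
T ≈ 33.78 °C (< 100 °C, so full condensation is consistent).

T_f ≈ 33.8 °C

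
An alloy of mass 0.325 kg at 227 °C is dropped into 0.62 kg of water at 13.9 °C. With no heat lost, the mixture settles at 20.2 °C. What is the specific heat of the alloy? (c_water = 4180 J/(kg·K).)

Conservation of energy gives ΣQ = 0:
0.325×c×(20.2 − 227) + 0.62×4180×(20.2 − 13.9) = 0
-67.21 c = -16327
c = -16327/-67.21 ≈ 242.9 J/(kg·K)

c ≈ 243 J/(kg·K)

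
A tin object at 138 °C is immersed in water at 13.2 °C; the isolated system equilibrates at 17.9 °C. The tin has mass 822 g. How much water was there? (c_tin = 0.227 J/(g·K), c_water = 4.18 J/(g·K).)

m ≈ 1140 g

|Q_tin| = |Q_water|:
822×0.227×(138 − 17.9) = m×4.18×(17.9 − 13.2)
19.65 m = 22410  ⇒  m ≈ 1141 g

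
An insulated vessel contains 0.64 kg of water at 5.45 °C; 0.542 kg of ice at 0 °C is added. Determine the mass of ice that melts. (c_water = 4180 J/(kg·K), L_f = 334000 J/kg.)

Water can give up m c ΔT = 0.64×4180×5.45 = 14580 J before reaching 0 °C.
Fully melting the ice requires m_ice L_f = 0.542×334000 = 181028 J.
Since 14580 < 181028 J, not all the ice melts; equilibrium is at 0 °C.
Mass melted = 14580/334000 ≈ 0.04365 kg.

m_melted ≈ 0.0437 kg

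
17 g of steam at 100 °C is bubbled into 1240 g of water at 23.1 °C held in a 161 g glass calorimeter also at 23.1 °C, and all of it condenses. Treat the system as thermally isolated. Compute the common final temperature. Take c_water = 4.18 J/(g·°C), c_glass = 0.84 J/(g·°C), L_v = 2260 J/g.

Energy balance with sensible and latent terms:
condense steam: −17·2260 = −38420; condensate cools 100→T: 17·4.18·(T − 100) = 71.06(T − 100); water warms: 1240·4.18·(T − 23.1) = 5183.2(T − 23.1); glass cup: 161·0.84·(T − 23.1) = 135.24(T − 23.1)
5389.5 T = 38420 + 7106 + 122856 = 168382
T ≈ 31.24 °C (< 100 °C, so full condensation is consistent).

T_f ≈ 31.2 °C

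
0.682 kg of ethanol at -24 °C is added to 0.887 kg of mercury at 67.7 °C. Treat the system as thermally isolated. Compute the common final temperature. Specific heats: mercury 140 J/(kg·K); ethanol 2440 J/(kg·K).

T_f ≈ -17.6 °C

|Q_mercury| = |Q_ethanol|:
0.887×140×(67.7 − T) = 0.682×2440×(T − (-24))
124.18(67.7 − T) = 1664.1(T − (-24))
1788.3 T = -31531  ⇒  T ≈ -17.63 °C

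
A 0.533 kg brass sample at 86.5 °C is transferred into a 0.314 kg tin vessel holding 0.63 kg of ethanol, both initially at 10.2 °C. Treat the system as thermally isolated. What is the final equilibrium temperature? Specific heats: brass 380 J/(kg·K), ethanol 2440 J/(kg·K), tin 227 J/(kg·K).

Setting the total heat transfer to zero:
0.533×380×(T − 86.5) + 0.63×2440×(T − 10.2) + 0.314×227×(T − 10.2) = 0
202.54(T − 86.5) + 1537.2(T − 10.2) + 71.28(T − 10.2) = 0
(202.54 + 1537.2 + 71.28) T = 202.54×86.5 + 1537.2×10.2 + 71.28×10.2
T = 33926 / 1811 = 18.7 °C

T_f ≈ 18.7 °C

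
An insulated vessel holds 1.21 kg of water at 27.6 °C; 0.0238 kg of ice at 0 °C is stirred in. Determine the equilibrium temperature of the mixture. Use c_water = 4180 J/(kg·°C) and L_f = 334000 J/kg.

T_f ≈ 25.5 °C

Energy conservation, ΣQ = 0:
latent heat to melt: 0.0238×334000 = 7949.2
  meltwater 0→T: 0.0238×4180×T = 99.48 T
  water: 5057.8(T − 27.6)
5157.3 T = 139595 − 7949.2 = 131646
T ≈ 25.53 °C — above 0 °C, consistent with complete melting.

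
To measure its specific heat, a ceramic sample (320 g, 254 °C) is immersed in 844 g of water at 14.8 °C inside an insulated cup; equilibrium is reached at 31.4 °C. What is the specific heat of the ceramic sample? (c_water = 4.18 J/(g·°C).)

c ≈ 0.822 J/(g·°C)

Heat lost by the ceramic sample = heat gained by the water:
320×c×(254 − 31.4) = 844×4.18×(31.4 − 14.8)
71232 c = 58563  ⇒  c ≈ 0.8222 J/(g·°C)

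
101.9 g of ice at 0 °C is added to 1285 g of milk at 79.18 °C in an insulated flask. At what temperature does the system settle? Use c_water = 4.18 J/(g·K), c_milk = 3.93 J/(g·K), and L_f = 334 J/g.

Net heat exchanged in the isolated system is zero:
latent heat to melt: 101.9×334 = 34035
  meltwater 0→T: 101.9×4.18×T = 425.94 T
  milk cools: 1285×3.93×(T − 79.18) = 5050.1(T − 79.18)
5476 T = 399863 − 34035 = 365828
T ≈ 66.81 °C. Since T > 0 °C, the all-ice-melts assumption holds.

T_f ≈ 66.8 °C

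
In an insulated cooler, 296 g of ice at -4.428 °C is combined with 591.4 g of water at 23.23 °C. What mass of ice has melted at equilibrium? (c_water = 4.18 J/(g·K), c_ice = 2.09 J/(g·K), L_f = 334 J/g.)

m_melted ≈ 164 g

Cooling the water to 0 °C releases 591.4×4.18×23.23 = 57426 J.
Warming the ice to 0 °C takes 296×2.09×4.428 = 2739.3 J, leaving 54686 J for melting.
Melting all 296 g of ice would need 296×334 = 98864 J.
Since 54686 < 98864 J, not all the ice melts; equilibrium is at 0 °C.
m_melted×334 = 54686  ⇒  m_melted ≈ 163.7 g.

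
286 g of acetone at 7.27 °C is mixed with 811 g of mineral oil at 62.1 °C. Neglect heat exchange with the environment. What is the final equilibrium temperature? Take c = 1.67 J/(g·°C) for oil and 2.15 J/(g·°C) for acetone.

Net heat exchanged in the isolated system is zero:
811*1.67*(T − 62.1) + 286*2.15*(T − 7.27) = 0
1354.4(T − 62.1) + 614.9(T − 7.27) = 0
1969.3 T = 88577
T ≈ 44.98 °C

T_f ≈ 45.0 °C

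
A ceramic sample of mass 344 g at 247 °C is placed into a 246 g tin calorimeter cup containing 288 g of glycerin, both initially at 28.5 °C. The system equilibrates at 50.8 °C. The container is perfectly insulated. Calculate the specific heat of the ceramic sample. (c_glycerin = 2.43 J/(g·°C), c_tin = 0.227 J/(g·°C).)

c ≈ 0.25 J/(g·°C)

Heat gained plus heat lost sum to zero:
344·c·(50.8 − 247) + 288·2.43·(50.8 − 28.5) + 246·0.227·(50.8 − 28.5) = 0
-67493 c = -16852
c = -16852/-67493 ≈ 0.2497 J/(g·°C)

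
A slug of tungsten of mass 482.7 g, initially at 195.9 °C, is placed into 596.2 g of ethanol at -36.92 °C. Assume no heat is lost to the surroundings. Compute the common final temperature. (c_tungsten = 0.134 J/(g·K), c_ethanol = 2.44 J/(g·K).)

T_f is the heat-capacity-weighted average of the initial temperatures:
T_f = (64.68×195.9 + 1454.7×(-36.92)) / (64.68 + 1454.7)
    = -41037 / 1519.4 ≈ -27.01 °C

T_f ≈ -27.0 °C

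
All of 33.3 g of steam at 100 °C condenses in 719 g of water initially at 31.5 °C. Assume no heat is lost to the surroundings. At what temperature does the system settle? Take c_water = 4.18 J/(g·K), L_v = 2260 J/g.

T_f ≈ 58.5 °C

Setting the total heat transfer to zero:
steam→water at 100 °C releases m L_v = 33.3·2260 = 75258; condensate cools 100→T: 33.3·4.18·(T − 100) = 139.19(T − 100); water warms: 719·4.18·(T − 31.5) = 3005.4(T − 31.5)
3144.6 T = 75258 + 13919 + 94671 = 183848
T ≈ 58.46 °C, under the boiling point, so the assumption holds.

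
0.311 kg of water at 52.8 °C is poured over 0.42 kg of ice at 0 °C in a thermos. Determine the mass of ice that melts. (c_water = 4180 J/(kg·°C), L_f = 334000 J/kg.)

Heat available from the water dropping to 0 °C: 0.311·4180·52.8 = 68639 J.
Melting all 0.42 kg of ice would need 0.42·334000 = 140280 J.
68639 J < 140280 J, so only part of the ice melts and the system sits at 0 °C.
Mass melted = 68639/334000 ≈ 0.2055 kg.

m_melted ≈ 0.206 kg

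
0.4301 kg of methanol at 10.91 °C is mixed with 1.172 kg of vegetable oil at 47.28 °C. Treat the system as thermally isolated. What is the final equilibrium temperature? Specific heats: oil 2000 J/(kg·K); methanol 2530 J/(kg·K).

Taking heat into each body as positive, Σ m c ΔT = 0:
1.172*2000*(T − 47.28) + 0.4301*2530*(T − 10.91) = 0
3432.2 T = 122696
T ≈ 35.75 °C

T_f ≈ 35.7 °C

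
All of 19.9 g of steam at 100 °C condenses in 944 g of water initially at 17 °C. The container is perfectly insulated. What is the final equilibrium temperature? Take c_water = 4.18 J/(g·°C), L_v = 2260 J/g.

T_f ≈ 29.9 °C

Heat gained plus heat lost sum to zero:
condense steam: −19.9×2260 = −44974; condensate cools 100→T: 19.9×4.18×(T − 100) = 83.18(T − 100); original water: 3945.9(T − 17)
4029.1 T = 44974 + 8318.2 + 67081 = 120373
T ≈ 29.88 °C — below 100 °C, confirming all the steam condensed.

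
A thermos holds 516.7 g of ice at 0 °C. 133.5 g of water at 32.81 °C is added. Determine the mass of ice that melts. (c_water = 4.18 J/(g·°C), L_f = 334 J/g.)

m_melted ≈ 54.8 g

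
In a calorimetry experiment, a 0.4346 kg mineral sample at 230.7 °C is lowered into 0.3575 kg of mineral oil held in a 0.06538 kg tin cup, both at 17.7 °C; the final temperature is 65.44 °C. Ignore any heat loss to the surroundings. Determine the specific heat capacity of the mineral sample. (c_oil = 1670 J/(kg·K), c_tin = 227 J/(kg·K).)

c ≈ 407 J/(kg·K)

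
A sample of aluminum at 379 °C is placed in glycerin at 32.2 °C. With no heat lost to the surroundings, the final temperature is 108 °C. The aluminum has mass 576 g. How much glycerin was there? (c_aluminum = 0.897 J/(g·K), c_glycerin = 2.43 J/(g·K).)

m ≈ 760 g

Net heat exchanged in the isolated system is zero:
576×0.897×(108 − 379) + m×2.43×(108 − 32.2) = 0
184.19 m = 140018
m = 140018/184.19 ≈ 760.2 g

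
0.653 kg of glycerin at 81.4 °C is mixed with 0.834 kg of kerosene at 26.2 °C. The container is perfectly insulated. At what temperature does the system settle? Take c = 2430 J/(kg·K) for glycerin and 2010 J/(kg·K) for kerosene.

T_f ≈ 53.0 °C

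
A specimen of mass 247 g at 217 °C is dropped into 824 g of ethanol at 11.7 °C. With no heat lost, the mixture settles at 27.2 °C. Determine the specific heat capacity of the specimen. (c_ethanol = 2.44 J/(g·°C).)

c ≈ 0.665 J/(g·°C)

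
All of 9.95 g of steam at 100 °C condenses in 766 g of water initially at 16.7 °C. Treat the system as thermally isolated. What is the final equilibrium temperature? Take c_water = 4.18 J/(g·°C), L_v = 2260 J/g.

T_f ≈ 24.7 °C

Heat gained plus heat lost sum to zero:
condense steam: −9.95·2260 = −22487; condensed water 100 °C→T: 41.59(T − 100); water warms: 766·4.18·(T − 16.7) = 3201.9(T − 16.7)
3243.5 T = 22487 + 4159.1 + 53471 = 80117
T ≈ 24.70 °C, under the boiling point, so the assumption holds.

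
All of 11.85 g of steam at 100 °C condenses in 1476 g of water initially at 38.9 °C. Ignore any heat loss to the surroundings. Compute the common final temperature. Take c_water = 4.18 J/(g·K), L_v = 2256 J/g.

Energy balance with sensible and latent terms:
condense steam: −11.85×2256 = −26734; condensate cools 100→T: 11.85×4.18×(T − 100) = 49.53(T − 100); original water: 6169.7(T − 38.9)
6219.2 T = 26734 + 4953.3 + 240001 = 271687
T ≈ 43.69 °C, under the boiling point, so the assumption holds.

T_f ≈ 43.7 °C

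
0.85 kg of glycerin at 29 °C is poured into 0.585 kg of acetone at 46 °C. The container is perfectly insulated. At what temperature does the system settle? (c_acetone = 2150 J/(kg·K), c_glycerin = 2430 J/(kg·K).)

T_f ≈ 35.4 °C

Let T be the final temperature. ΣQ_i = 0:
0.585·2150·(T − 46) + 0.85·2430·(T − 29) = 0
3323.2 T = 117756
T ≈ 35.43 °C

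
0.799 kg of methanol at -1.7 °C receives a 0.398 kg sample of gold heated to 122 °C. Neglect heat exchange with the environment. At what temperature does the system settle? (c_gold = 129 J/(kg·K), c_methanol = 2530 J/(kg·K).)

Conservation of energy gives ΣQ = 0:
0.398×129×(T − 122) + 0.799×2530×(T − (-1.7)) = 0
51.34(T − 122) + 2021.5(T − (-1.7)) = 0
(51.34 + 2021.5) T = 51.34×122 + 2021.5×(-1.7)
T = 2827.2/2072.8 ≈ 1.36 °C

T_f ≈ 1.4 °C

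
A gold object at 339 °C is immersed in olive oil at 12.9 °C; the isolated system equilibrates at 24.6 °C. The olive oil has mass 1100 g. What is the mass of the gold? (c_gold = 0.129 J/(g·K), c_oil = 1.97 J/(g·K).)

m ≈ 625 g

Energy conservation, ΣQ = 0:
m×0.129×(24.6 − 339) + 1100×1.97×(24.6 − 12.9) = 0
-40.56 m = -25354
m = -25354/-40.56 ≈ 625.1 g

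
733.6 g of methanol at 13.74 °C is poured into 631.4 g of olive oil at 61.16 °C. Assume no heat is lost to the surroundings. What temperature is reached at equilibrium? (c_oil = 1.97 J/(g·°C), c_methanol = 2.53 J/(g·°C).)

T_f ≈ 32.8 °C

Conservation of energy gives ΣQ = 0:
631.4×1.97×(T − 61.16) + 733.6×2.53×(T − 13.74) = 0
1243.9(T − 61.16) + 1856(T − 13.74) = 0
(1243.9 + 1856) T = 1243.9×61.16 + 1856×13.74
T = 101576 / 3099.9 = 32.8 °C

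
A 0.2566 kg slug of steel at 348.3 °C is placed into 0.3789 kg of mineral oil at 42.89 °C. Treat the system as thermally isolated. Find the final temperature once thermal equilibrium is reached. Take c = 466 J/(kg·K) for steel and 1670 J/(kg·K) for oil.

With ΣQ=0 the equilibrium temperature is the m·c-weighted mean:
T_f = (119.58×348.3 + 632.76×42.89) / (119.58 + 632.76)
    = 68787 / 752.34 ≈ 91.43 °C

T_f ≈ 91.4 °C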